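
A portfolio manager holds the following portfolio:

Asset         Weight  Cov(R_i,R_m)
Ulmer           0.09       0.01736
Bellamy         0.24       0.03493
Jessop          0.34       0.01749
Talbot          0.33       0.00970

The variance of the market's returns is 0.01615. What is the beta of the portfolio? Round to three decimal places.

1.182

β_Ulmer = 0.01736 / 0.01615 = 1.0749
β_Bellamy = 0.03493 / 0.01615 = 2.1628
β_Jessop = 0.01749 / 0.01615 = 1.0830
β_Talbot = 0.00970 / 0.01615 = 0.6006
β_P = Σ w_i β_i = 0.09×1.0749 + 0.24×2.1628 + 0.34×1.0830 + 0.33×0.6006 = 1.1822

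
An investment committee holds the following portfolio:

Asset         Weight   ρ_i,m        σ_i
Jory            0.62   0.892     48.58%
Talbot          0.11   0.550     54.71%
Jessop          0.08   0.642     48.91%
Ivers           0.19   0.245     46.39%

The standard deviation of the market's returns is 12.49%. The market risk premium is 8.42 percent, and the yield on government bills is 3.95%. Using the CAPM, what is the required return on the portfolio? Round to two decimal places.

27.44%

β_Jory = 0.892 × 48.58% / 12.49% = 3.4694
β_Talbot = 0.550 × 54.71% / 12.49% = 2.4092
β_Jessop = 0.642 × 48.91% / 12.49% = 2.5140
β_Ivers = 0.245 × 46.39% / 12.49% = 0.9100
β_P = Σ w_i β_i = 0.62×3.4694 + 0.11×2.4092 + 0.08×2.5140 + 0.19×0.9100 = 2.7901
E(R_P) = R_f + β_P × MRP = 3.95% + 2.7901 × 8.42% = 27.44%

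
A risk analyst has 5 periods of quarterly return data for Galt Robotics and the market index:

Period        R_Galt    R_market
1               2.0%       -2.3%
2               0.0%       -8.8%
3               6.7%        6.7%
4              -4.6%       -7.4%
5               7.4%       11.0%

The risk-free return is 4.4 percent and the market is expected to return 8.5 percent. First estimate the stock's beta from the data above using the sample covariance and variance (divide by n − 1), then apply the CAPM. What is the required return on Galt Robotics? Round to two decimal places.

6.53%

Mean R_i = (2.0 + 0.0 + 6.7 − 4.6 + 7.4) / 5 = 2.3000%
Mean R_m = (-2.3 − 8.8 + 6.7 − 7.4 + 11.0) / 5 = -0.1600%
Σ(R_i − R̄_i)(R_m − R̄_m) = 157.5700  ⇒  Cov = 157.5700 / 4 = 39.3925
Σ(R_m − R̄_m)² = 303.2520  ⇒  Var(R_m) = 303.2520 / 4 = 75.8130
β = Cov / Var(R_m) = 39.3925 / 75.8130 = 0.5196
MRP = 8.5% − 4.4% = 4.10%
E(R) = R_f + β × MRP = 4.4% + 0.5196 × 4.1% = 6.53%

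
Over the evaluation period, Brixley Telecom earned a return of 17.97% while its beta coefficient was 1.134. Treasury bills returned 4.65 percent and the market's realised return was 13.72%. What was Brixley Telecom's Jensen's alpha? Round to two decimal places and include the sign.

+3.03%

Market excess return = 13.72% − 4.65% = 9.07%
CAPM benchmark = R_f + β(R_m − R_f) = 4.65% + 1.134 × 9.07% = 14.93538%
α = actual − benchmark = 17.97% − 14.93538% = +3.03%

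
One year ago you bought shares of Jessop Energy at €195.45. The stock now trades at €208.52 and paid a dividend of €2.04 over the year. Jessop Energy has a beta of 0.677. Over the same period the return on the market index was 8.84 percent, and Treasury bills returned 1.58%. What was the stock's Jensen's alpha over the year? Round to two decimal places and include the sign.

+1.24%

Realised HPR = (P1 + D1 − P0) / P0 = (208.52 + 2.04 − 195.45) / 195.45 = 15.11 / 195.45 = 7.7309%
MRP = 8.84% − 1.58% = 7.26%
CAPM required = R_f + β·MRP = 1.58% + 0.677 × 7.26% = 6.49502%
α = realised − required = 7.7309% − 6.49502% = +1.24%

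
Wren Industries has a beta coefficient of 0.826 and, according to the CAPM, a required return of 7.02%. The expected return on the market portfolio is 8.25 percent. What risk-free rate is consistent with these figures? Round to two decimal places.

1.18%

E(R) = R_f + β(E(R_m) − R_f) = R_f(1 − β) + β·E(R_m)
7.02% = R_f × (1 − 0.826) + 0.826 × 8.25%
7.02% = R_f × 0.174 + 6.81450%
R_f = (7.02% − 6.81450%) / 0.174 = 1.18%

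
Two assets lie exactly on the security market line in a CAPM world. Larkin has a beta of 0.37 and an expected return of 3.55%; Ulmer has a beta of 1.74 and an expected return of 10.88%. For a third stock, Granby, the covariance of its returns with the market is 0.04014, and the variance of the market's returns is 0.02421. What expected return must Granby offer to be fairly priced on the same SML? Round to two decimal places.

MRP = (10.88% − 3.55%) / (1.74 − 0.37) = 5.3504%
R_f = 3.55% − 0.37 × 5.3504% = 1.5704%
β_Granby = Cov / Var(R_m) = 0.04014 / 0.02421 = 1.6580
E(R_Granby) = R_f + β × MRP = 1.5704% + 1.6580 × 5.3504% = 10.44%

10.44%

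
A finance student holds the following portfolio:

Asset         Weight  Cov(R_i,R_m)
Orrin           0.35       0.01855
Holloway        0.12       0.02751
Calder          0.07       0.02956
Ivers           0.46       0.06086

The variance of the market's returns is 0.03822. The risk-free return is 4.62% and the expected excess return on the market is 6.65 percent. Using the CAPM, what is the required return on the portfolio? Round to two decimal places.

11.56%

β_Orrin = 0.01855 / 0.03822 = 0.4853
β_Holloway = 0.02751 / 0.03822 = 0.7198
β_Calder = 0.02956 / 0.03822 = 0.7734
β_Ivers = 0.06086 / 0.03822 = 1.5924
β_P = Σ w_i β_i = 0.35×0.4853 + 0.12×0.7198 + 0.07×0.7734 + 0.46×1.5924 = 1.0429
E(R_P) = R_f + β_P × MRP = 4.62% + 1.0429 × 6.65% = 11.56%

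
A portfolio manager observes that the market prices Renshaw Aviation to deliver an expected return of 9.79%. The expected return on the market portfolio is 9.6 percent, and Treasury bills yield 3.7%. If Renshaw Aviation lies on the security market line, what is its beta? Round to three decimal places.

1.032

MRP = 9.6% − 3.7% = 5.90%
β = (E(R) − R_f) / MRP = (9.79% − 3.7%) / 5.9% = 6.09% / 5.9% = 1.032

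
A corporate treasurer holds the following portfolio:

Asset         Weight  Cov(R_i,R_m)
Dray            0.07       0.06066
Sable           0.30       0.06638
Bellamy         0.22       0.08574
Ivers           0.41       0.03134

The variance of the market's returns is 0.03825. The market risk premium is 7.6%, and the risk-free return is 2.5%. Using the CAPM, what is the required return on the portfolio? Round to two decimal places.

13.60%

β_Dray = 0.06066 / 0.03825 = 1.5859
β_Sable = 0.06638 / 0.03825 = 1.7354
β_Bellamy = 0.08574 / 0.03825 = 2.2416
β_Ivers = 0.03134 / 0.03825 = 0.8193
β_P = Σ w_i β_i = 0.07×1.5859 + 0.30×1.7354 + 0.22×2.2416 + 0.41×0.8193 = 1.4607
E(R_P) = R_f + β_P × MRP = 2.5% + 1.4607 × 7.6% = 13.60%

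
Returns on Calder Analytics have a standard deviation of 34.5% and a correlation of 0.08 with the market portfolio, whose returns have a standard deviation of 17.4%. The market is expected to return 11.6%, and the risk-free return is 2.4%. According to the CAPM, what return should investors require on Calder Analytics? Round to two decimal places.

β = ρ × σ_i / σ_m = 0.08 × 34.5% / 17.4% = 0.1586
MRP = 11.6% − 2.4% = 9.20%
E(R) = 2.4% + 0.1586 × 9.2% = 3.86%

3.86%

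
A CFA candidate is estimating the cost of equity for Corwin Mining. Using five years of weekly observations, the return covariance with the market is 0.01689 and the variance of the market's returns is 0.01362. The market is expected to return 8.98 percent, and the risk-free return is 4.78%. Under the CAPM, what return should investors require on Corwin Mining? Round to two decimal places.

9.99%

β = Cov(R_i, R_m) / Var(R_m) = 0.01689 / 0.01362 = 1.2401
MRP = 8.98% − 4.78% = 4.20%
E(R) = R_f + β × MRP = 4.78% + 1.2401 × 4.20% = 9.99%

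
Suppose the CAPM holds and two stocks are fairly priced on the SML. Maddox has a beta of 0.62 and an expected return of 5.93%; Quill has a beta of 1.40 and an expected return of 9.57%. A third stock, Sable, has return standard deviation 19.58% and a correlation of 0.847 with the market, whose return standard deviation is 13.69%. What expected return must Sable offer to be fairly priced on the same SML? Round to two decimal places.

MRP = (9.57% − 5.93%) / (1.40 − 0.62) = 4.6667%
R_f = 5.93% − 0.62 × 4.6667% = 3.0366%
β_Sable = ρ·σ_i/σ_m = 0.847 × 19.58 / 13.69 = 1.2114
E(R_Sable) = R_f + β × MRP = 3.0366% + 1.2114 × 4.6667% = 8.69%

8.69%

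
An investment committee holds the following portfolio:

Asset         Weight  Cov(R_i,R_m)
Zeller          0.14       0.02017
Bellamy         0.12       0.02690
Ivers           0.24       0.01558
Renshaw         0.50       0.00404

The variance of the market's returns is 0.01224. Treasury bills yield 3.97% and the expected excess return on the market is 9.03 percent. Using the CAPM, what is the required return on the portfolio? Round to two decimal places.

β_Zeller = 0.02017 / 0.01224 = 1.6479
β_Bellamy = 0.02690 / 0.01224 = 2.1977
β_Ivers = 0.01558 / 0.01224 = 1.2729
β_Renshaw = 0.00404 / 0.01224 = 0.3301
β_P = Σ w_i β_i = 0.14×1.6479 + 0.12×2.1977 + 0.24×1.2729 + 0.50×0.3301 = 0.9650
E(R_P) = R_f + β_P × MRP = 3.97% + 0.9650 × 9.03% = 12.68%

12.68%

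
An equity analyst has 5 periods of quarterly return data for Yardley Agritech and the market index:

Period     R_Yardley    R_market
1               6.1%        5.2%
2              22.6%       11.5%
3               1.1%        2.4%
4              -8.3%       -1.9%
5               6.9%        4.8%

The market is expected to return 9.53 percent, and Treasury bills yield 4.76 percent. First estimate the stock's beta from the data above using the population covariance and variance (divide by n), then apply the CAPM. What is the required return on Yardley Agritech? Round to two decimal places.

15.73%

Mean R_i = (6.1 + 22.6 + 1.1 − 8.3 + 6.9) / 5 = 5.6800%
Mean R_m = (5.2 + 11.5 + 2.4 − 1.9 + 4.8) / 5 = 4.4000%
Σ(R_i − R̄_i)(R_m − R̄_m) = 218.1900  ⇒  Cov = 218.1900 / 5 = 43.6380
Σ(R_m − R̄_m)² = 94.9000  ⇒  Var(R_m) = 94.9000 / 5 = 18.9800
β = Cov / Var(R_m) = 43.6380 / 18.9800 = 2.2992
MRP = 9.53% − 4.76% = 4.77%
E(R) = R_f + β × MRP = 4.76% + 2.2992 × 4.77% = 15.73%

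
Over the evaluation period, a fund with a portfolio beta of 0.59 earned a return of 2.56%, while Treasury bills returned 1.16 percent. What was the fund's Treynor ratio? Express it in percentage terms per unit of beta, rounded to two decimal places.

2.37%

Treynor = (R_P − R_f) / β_P = (2.56% − 1.16%) / 0.5900 = 1.40% / 0.5900 = 2.37%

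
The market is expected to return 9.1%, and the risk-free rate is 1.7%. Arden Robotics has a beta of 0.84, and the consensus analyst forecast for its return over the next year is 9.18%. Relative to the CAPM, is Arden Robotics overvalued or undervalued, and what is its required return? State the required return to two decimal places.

MRP = 9.1% − 1.7% = 7.40%
Required return = R_f + β·MRP = 1.7% + 0.84 × 7.4% = 7.92%
Forecast 9.18% > required 7.92% → the stock plots above the SML → undervalued.

Undervalued; required return 7.92%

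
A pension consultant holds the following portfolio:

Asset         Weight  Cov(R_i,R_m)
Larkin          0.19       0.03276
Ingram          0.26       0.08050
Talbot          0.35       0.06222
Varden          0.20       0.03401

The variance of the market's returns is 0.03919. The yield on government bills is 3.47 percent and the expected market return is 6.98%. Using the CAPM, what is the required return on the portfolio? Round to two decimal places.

8.46%

β_Larkin = 0.03276 / 0.03919 = 0.8359
β_Ingram = 0.08050 / 0.03919 = 2.0541
β_Talbot = 0.06222 / 0.03919 = 1.5876
β_Varden = 0.03401 / 0.03919 = 0.8678
β_P = Σ w_i β_i = 0.19×0.8359 + 0.26×2.0541 + 0.35×1.5876 + 0.20×0.8678 = 1.4221
MRP = 6.98% − 3.47% = 3.51%
E(R_P) = R_f + β_P × MRP = 3.47% + 1.4221 × 3.51% = 8.46%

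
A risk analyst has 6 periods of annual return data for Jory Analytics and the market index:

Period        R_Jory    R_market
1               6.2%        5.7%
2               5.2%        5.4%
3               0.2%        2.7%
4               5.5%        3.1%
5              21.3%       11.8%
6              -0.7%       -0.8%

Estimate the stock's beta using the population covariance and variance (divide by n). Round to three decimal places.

Mean R_i = (6.2 + 5.2 + 0.2 + 5.5 + 21.3 − 0.7) / 6 = 6.2833%
Mean R_m = (5.7 + 5.4 + 2.7 + 3.1 + 11.8 − 0.8) / 6 = 4.6500%
Σ(R_i − R̄_i)(R_m − R̄_m) = 157.6050  ⇒  Cov = 157.6050 / 6 = 26.2675
Σ(R_m − R̄_m)² = 88.6950  ⇒  Var(R_m) = 88.6950 / 6 = 14.7825
β = Cov / Var(R_m) = 26.2675 / 14.7825 = 1.7769

1.777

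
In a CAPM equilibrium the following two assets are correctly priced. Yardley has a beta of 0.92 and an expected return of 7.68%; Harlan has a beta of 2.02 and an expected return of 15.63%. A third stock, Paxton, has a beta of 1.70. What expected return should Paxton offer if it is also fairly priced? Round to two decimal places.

MRP (SML slope) = (15.63% − 7.68%) / (2.02 − 0.92) = 7.95% / 1.10 = 7.2273%
R_f (intercept) = 7.68% − 0.92 × 7.2273% = 1.0309%
E(R_Paxton) = R_f + β × MRP = 1.0309% + 1.70 × 7.2273% = 13.32%

13.32%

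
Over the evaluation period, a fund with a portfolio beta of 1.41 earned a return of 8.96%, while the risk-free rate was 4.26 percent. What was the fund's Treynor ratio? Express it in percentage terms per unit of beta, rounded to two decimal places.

Treynor = (R_P − R_f) / β_P = (8.96% − 4.26%) / 1.4100 = 4.70% / 1.4100 = 3.33%

3.33%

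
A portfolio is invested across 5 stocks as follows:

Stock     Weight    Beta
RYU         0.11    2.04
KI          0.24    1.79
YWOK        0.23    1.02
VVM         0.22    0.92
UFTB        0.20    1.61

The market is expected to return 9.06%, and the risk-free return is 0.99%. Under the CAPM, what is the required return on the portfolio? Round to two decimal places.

12.39%

β_P = Σ w_i β_i = 0.11×2.04 + 0.24×1.79 + 0.23×1.02 + 0.22×0.92 + 0.20×1.61 = 1.4130
MRP = 9.06% − 0.99% = 8.07%
E(R_P) = R_f + β_P × MRP = 0.99% + 1.4130 × 8.07% = 12.39%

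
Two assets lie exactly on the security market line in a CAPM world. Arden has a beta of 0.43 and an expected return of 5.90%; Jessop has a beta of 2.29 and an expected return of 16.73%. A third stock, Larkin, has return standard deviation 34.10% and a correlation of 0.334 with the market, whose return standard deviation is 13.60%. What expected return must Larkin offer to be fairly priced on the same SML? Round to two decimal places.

8.27%

MRP = (16.73% − 5.90%) / (2.29 − 0.43) = 5.8226%
R_f = 5.90% − 0.43 × 5.8226% = 3.3963%
β_Larkin = ρ·σ_i/σ_m = 0.334 × 34.10 / 13.60 = 0.8375
E(R_Larkin) = R_f + β × MRP = 3.3963% + 0.8375 × 5.8226% = 8.27%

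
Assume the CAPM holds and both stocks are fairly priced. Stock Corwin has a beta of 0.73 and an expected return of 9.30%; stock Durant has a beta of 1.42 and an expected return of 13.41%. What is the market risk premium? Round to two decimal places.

5.96%

Both satisfy E(R) = R_f + β·MRP, so the slope of the SML is
MRP = (13.41% − 9.30%) / (1.42 − 0.73) = 4.11% / 0.69 = 5.9565%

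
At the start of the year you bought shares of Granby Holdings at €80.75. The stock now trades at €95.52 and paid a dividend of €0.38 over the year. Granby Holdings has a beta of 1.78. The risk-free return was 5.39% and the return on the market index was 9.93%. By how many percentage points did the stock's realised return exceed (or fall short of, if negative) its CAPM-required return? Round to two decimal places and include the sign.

Realised HPR = (P1 + D1 − P0) / P0 = (95.52 + 0.38 − 80.75) / 80.75 = 15.15 / 80.75 = 18.7616%
MRP = 9.93% − 5.39% = 4.54%
CAPM required = R_f + β·MRP = 5.39% + 1.78 × 4.54% = 13.4712%
α = realised − required = 18.7616% − 13.4712% = +5.29%

+5.29%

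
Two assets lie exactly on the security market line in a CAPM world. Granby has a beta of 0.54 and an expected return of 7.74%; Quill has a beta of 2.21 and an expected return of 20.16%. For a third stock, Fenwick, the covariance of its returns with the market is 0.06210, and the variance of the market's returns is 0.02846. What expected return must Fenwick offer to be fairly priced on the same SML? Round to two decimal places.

MRP = (20.16% − 7.74%) / (2.21 − 0.54) = 7.4371%
R_f = 7.74% − 0.54 × 7.4371% = 3.7240%
β_Fenwick = Cov / Var(R_m) = 0.06210 / 0.02846 = 2.1820
E(R_Fenwick) = R_f + β × MRP = 3.7240% + 2.1820 × 7.4371% = 19.95%

19.95%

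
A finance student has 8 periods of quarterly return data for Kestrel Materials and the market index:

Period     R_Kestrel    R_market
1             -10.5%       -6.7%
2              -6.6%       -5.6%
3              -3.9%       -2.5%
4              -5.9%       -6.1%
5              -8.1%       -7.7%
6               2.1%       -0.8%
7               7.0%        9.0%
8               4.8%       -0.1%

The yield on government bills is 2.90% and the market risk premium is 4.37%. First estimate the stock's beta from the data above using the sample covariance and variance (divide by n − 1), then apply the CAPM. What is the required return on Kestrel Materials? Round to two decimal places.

7.57%

Mean R_i = (-10.5 − 6.6 − 3.9 − 5.9 − 8.1 + 2.1 + 7.0 + 4.8) / 8 = -2.6375%
Mean R_m = (-6.7 − 5.6 − 2.5 − 6.1 − 7.7 − 0.8 + 9.0 − 0.1) / 8 = -2.5625%
Σ(R_i − R̄_i)(R_m − R̄_m) = 222.1913  ⇒  Cov = 222.1913 / 7 = 31.7416
Σ(R_m − R̄_m)² = 208.1188  ⇒  Var(R_m) = 208.1188 / 7 = 29.7313
β = Cov / Var(R_m) = 31.7416 / 29.7313 = 1.0676
E(R) = R_f + β × MRP = 2.90% + 1.0676 × 4.37% = 7.57%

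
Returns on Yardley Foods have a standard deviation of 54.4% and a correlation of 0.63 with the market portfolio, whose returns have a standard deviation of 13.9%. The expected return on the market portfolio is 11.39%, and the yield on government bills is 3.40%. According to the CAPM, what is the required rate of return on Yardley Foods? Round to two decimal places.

23.10%

β = ρ × σ_i / σ_m = 0.63 × 54.4% / 13.9% = 2.4656
MRP = 11.39% − 3.40% = 7.99%
E(R) = 3.40% + 2.4656 × 7.99% = 23.10%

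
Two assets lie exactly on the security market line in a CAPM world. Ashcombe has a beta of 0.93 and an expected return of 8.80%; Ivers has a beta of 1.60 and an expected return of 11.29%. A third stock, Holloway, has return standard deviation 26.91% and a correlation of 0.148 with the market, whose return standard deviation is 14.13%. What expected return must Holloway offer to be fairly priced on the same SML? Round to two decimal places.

MRP = (11.29% − 8.80%) / (1.60 − 0.93) = 3.7164%
R_f = 8.80% − 0.93 × 3.7164% = 5.3437%
β_Holloway = ρ·σ_i/σ_m = 0.148 × 26.91 / 14.13 = 0.2819
E(R_Holloway) = R_f + β × MRP = 5.3437% + 0.2819 × 3.7164% = 6.39%

6.39%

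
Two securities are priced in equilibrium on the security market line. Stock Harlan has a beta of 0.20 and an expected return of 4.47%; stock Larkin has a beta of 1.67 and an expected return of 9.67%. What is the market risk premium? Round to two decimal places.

3.54%

Both satisfy E(R) = R_f + β·MRP, so the slope of the SML is
MRP = (9.67% − 4.47%) / (1.67 − 0.20) = 5.20% / 1.47 = 3.5374%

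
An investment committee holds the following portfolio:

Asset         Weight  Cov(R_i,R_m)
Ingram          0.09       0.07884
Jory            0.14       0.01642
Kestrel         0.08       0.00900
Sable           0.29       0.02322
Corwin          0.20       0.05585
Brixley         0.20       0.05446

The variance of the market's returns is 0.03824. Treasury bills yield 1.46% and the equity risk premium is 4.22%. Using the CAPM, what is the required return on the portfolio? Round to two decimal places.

5.75%

β_Ingram = 0.07884 / 0.03824 = 2.0617
β_Jory = 0.01642 / 0.03824 = 0.4294
β_Kestrel = 0.00900 / 0.03824 = 0.2354
β_Sable = 0.02322 / 0.03824 = 0.6072
β_Corwin = 0.05585 / 0.03824 = 1.4605
β_Brixley = 0.05446 / 0.03824 = 1.4242
β_P = Σ w_i β_i = 0.09×2.0617 + 0.14×0.4294 + 0.08×0.2354 + 0.29×0.6072 + 0.20×1.4605 + 0.20×1.4242 = 1.0175
E(R_P) = R_f + β_P × MRP = 1.46% + 1.0175 × 4.22% = 5.75%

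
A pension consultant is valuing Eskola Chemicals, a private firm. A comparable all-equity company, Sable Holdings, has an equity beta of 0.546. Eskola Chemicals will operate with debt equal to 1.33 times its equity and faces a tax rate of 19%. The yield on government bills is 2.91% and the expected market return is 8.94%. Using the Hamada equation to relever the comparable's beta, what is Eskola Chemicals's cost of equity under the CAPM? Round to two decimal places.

9.75%

β_L = β_U × [1 + (1 − t)(D/E)] = 0.546 × [1 + (1 − 0.19) × 1.33]
    = 0.546 × [1 + 0.81 × 1.33] = 0.546 × 2.0773 = 1.1342
MRP = 8.94% − 2.91% = 6.03%
E(R) = R_f + β_L × MRP = 2.91% + 1.1342 × 6.03% = 9.75%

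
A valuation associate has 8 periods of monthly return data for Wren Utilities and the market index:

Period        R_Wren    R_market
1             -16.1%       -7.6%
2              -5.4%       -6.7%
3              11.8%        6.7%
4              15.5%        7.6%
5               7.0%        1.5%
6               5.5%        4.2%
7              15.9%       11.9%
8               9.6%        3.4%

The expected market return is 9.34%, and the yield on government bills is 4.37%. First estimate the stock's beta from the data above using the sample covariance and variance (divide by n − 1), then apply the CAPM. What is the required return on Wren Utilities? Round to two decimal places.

Mean R_i = (-16.1 − 5.4 + 11.8 + 15.5 + 7.0 + 5.5 + 15.9 + 9.6) / 8 = 5.4750%
Mean R_m = (-7.6 − 6.7 + 6.7 + 7.6 + 1.5 + 4.2 + 11.9 + 3.4) / 8 = 2.6250%
Σ(R_i − R̄_i)(R_m − R̄_m) = 495.8750  ⇒  Cov = 495.8750 / 7 = 70.8393
Σ(R_m − R̄_m)² = 323.2350  ⇒  Var(R_m) = 323.2350 / 7 = 46.1764
β = Cov / Var(R_m) = 70.8393 / 46.1764 = 1.5341
MRP = 9.34% − 4.37% = 4.97%
E(R) = R_f + β × MRP = 4.37% + 1.5341 × 4.97% = 11.99%

11.99%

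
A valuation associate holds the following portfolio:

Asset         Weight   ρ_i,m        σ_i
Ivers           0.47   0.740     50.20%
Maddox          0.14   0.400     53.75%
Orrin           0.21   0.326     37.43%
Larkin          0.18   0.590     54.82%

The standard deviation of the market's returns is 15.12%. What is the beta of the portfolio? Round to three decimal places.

1.908

β_Ivers = 0.740 × 50.20% / 15.12% = 2.4569
β_Maddox = 0.400 × 53.75% / 15.12% = 1.4220
β_Orrin = 0.326 × 37.43% / 15.12% = 0.8070
β_Larkin = 0.590 × 54.82% / 15.12% = 2.1391
β_P = Σ w_i β_i = 0.47×2.4569 + 0.14×1.4220 + 0.21×0.8070 + 0.18×2.1391 = 1.9083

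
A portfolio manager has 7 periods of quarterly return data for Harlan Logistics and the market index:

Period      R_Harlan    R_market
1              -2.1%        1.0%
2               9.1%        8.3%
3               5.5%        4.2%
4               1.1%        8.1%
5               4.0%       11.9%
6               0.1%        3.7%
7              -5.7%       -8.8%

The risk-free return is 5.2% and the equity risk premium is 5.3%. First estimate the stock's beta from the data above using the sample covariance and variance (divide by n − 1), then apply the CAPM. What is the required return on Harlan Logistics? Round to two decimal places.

Mean R_i = (-2.1 + 9.1 + 5.5 + 1.1 + 4.0 + 0.1 − 5.7) / 7 = 1.7143%
Mean R_m = (1.0 + 8.3 + 4.2 + 8.1 + 11.9 + 3.7 − 8.8) / 7 = 4.0571%
Σ(R_i − R̄_i)(R_m − R̄_m) = 154.8843  ⇒  Cov = 154.8843 / 6 = 25.8141
Σ(R_m − R̄_m)² = 270.6571  ⇒  Var(R_m) = 270.6571 / 6 = 45.1095
β = Cov / Var(R_m) = 25.8141 / 45.1095 = 0.5723
E(R) = R_f + β × MRP = 5.2% + 0.5723 × 5.3% = 8.23%

8.23%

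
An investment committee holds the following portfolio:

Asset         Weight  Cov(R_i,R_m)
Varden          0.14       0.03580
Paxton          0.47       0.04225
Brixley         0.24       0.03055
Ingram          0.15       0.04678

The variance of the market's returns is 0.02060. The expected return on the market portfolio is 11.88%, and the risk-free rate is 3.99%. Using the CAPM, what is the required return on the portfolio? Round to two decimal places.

19.01%

β_Varden = 0.03580 / 0.02060 = 1.7379
β_Paxton = 0.04225 / 0.02060 = 2.0510
β_Brixley = 0.03055 / 0.02060 = 1.4830
β_Ingram = 0.04678 / 0.02060 = 2.2709
β_P = Σ w_i β_i = 0.14×1.7379 + 0.47×2.0510 + 0.24×1.4830 + 0.15×2.2709 = 1.9038
MRP = 11.88% − 3.99% = 7.89%
E(R_P) = R_f + β_P × MRP = 3.99% + 1.9038 × 7.89% = 19.01%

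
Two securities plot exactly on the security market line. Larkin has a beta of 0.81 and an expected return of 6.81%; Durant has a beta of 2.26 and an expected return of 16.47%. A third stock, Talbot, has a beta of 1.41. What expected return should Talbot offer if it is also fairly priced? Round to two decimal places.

10.81%

MRP (SML slope) = (16.47% − 6.81%) / (2.26 − 0.81) = 9.66% / 1.45 = 6.6621%
R_f (intercept) = 6.81% − 0.81 × 6.6621% = 1.4137%
E(R_Talbot) = R_f + β × MRP = 1.4137% + 1.41 × 6.6621% = 10.81%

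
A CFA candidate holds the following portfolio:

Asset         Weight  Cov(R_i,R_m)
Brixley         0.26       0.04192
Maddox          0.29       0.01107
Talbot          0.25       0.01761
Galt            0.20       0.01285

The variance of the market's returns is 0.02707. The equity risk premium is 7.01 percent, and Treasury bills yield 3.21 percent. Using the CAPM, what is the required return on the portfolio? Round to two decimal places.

β_Brixley = 0.04192 / 0.02707 = 1.5486
β_Maddox = 0.01107 / 0.02707 = 0.4089
β_Talbot = 0.01761 / 0.02707 = 0.6505
β_Galt = 0.01285 / 0.02707 = 0.4747
β_P = Σ w_i β_i = 0.26×1.5486 + 0.29×0.4089 + 0.25×0.6505 + 0.20×0.4747 = 0.7788
E(R_P) = R_f + β_P × MRP = 3.21% + 0.7788 × 7.01% = 8.67%

8.67%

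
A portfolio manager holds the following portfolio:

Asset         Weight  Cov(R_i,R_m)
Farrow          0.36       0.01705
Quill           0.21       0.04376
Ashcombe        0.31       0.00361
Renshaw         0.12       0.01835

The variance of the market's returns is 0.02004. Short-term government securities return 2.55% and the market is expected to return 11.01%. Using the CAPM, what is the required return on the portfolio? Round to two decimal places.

β_Farrow = 0.01705 / 0.02004 = 0.8508
β_Quill = 0.04376 / 0.02004 = 2.1836
β_Ashcombe = 0.00361 / 0.02004 = 0.1801
β_Renshaw = 0.01835 / 0.02004 = 0.9157
β_P = Σ w_i β_i = 0.36×0.8508 + 0.21×2.1836 + 0.31×0.1801 + 0.12×0.9157 = 0.9306
MRP = 11.01% − 2.55% = 8.46%
E(R_P) = R_f + β_P × MRP = 2.55% + 0.9306 × 8.46% = 10.42%

10.42%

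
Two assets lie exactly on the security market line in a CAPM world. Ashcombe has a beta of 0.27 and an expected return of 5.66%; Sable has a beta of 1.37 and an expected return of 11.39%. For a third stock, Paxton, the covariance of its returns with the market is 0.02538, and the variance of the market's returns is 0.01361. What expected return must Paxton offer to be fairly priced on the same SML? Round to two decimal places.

13.97%

MRP = (11.39% − 5.66%) / (1.37 − 0.27) = 5.2091%
R_f = 5.66% − 0.27 × 5.2091% = 4.2535%
β_Paxton = Cov / Var(R_m) = 0.02538 / 0.01361 = 1.8648
E(R_Paxton) = R_f + β × MRP = 4.2535% + 1.8648 × 5.2091% = 13.97%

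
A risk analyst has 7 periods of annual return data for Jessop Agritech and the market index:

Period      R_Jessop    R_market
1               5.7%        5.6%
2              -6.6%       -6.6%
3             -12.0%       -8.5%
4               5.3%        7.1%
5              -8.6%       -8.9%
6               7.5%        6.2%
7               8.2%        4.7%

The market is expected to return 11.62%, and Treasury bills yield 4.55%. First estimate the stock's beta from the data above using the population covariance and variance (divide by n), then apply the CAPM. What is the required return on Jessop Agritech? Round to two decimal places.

Mean R_i = (5.7 − 6.6 − 12.0 + 5.3 − 8.6 + 7.5 + 8.2) / 7 = -0.0714%
Mean R_m = (5.6 − 6.6 − 8.5 + 7.1 − 8.9 + 6.2 + 4.7) / 7 = -0.0571%
Σ(R_i − R̄_i)(R_m − R̄_m) = 376.6614  ⇒  Cov = 376.6614 / 7 = 53.8088
Σ(R_m − R̄_m)² = 337.2971  ⇒  Var(R_m) = 337.2971 / 7 = 48.1853
β = Cov / Var(R_m) = 53.8088 / 48.1853 = 1.1167
MRP = 11.62% − 4.55% = 7.07%
E(R) = R_f + β × MRP = 4.55% + 1.1167 × 7.07% = 12.45%

12.45%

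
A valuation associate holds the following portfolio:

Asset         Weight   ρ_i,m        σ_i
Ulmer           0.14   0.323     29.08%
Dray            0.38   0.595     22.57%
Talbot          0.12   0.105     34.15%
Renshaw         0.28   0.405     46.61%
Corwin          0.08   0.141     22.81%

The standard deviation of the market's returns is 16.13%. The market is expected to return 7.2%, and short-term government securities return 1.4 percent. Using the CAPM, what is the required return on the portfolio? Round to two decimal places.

5.86%

β_Ulmer = 0.323 × 29.08% / 16.13% = 0.5823
β_Dray = 0.595 × 22.57% / 16.13% = 0.8326
β_Talbot = 0.105 × 34.15% / 16.13% = 0.2223
β_Renshaw = 0.405 × 46.61% / 16.13% = 1.1703
β_Corwin = 0.141 × 22.81% / 16.13% = 0.1994
β_P = Σ w_i β_i = 0.14×0.5823 + 0.38×0.8326 + 0.12×0.2223 + 0.28×1.1703 + 0.08×0.1994 = 0.7682
MRP = 7.2% − 1.4% = 5.80%
E(R_P) = R_f + β_P × MRP = 1.4% + 0.7682 × 5.8% = 5.86%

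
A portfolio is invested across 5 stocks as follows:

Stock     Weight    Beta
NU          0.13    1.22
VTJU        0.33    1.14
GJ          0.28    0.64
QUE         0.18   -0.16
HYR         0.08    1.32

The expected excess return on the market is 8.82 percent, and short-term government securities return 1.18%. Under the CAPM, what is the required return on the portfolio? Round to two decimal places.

β_P = Σ w_i β_i = 0.13×1.22 + 0.33×1.14 + 0.28×0.64 + 0.18×-0.16 + 0.08×1.32 = 0.7908
E(R_P) = R_f + β_P × MRP = 1.18% + 0.7908 × 8.82% = 8.15%

8.15%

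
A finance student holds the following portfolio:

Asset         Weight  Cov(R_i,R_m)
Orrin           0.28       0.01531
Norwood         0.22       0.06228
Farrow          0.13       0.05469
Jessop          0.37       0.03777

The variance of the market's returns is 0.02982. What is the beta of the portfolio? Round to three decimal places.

1.310

β_Orrin = 0.01531 / 0.02982 = 0.5134
β_Norwood = 0.06228 / 0.02982 = 2.0885
β_Farrow = 0.05469 / 0.02982 = 1.8340
β_Jessop = 0.03777 / 0.02982 = 1.2666
β_P = Σ w_i β_i = 0.28×0.5134 + 0.22×2.0885 + 0.13×1.8340 + 0.37×1.2666 = 1.3103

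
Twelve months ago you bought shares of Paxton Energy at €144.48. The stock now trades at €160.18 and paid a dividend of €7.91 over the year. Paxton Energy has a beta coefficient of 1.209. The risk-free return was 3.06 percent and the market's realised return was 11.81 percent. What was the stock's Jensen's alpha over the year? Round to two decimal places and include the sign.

Realised HPR = (P1 + D1 − P0) / P0 = (160.18 + 7.91 − 144.48) / 144.48 = 23.61 / 144.48 = 16.3414%
MRP = 11.81% − 3.06% = 8.75%
CAPM required = R_f + β·MRP = 3.06% + 1.209 × 8.75% = 13.63875%
α = realised − required = 16.3414% − 13.63875% = +2.70%

+2.70%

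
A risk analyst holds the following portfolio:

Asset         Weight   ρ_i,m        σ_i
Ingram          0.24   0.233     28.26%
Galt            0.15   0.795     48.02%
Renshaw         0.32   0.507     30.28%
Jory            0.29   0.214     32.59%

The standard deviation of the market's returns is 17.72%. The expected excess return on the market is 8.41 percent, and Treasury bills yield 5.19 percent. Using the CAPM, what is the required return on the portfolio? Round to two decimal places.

β_Ingram = 0.233 × 28.26% / 17.72% = 0.3716
β_Galt = 0.795 × 48.02% / 17.72% = 2.1544
β_Renshaw = 0.507 × 30.28% / 17.72% = 0.8664
β_Jory = 0.214 × 32.59% / 17.72% = 0.3936
β_P = Σ w_i β_i = 0.24×0.3716 + 0.15×2.1544 + 0.32×0.8664 + 0.29×0.3936 = 0.8037
E(R_P) = R_f + β_P × MRP = 5.19% + 0.8037 × 8.41% = 11.95%

11.95%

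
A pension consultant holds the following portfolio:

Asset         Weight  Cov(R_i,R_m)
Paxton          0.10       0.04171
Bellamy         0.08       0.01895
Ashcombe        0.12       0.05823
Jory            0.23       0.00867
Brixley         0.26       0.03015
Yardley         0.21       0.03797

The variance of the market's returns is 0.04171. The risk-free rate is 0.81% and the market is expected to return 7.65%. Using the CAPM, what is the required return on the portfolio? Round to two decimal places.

β_Paxton = 0.04171 / 0.04171 = 1.0000
β_Bellamy = 0.01895 / 0.04171 = 0.4543
β_Ashcombe = 0.05823 / 0.04171 = 1.3961
β_Jory = 0.00867 / 0.04171 = 0.2079
β_Brixley = 0.03015 / 0.04171 = 0.7228
β_Yardley = 0.03797 / 0.04171 = 0.9103
β_P = Σ w_i β_i = 0.10×1.0000 + 0.08×0.4543 + 0.12×1.3961 + 0.23×0.2079 + 0.26×0.7228 + 0.21×0.9103 = 0.7308
MRP = 7.65% − 0.81% = 6.84%
E(R_P) = R_f + β_P × MRP = 0.81% + 0.7308 × 6.84% = 5.81%

5.81%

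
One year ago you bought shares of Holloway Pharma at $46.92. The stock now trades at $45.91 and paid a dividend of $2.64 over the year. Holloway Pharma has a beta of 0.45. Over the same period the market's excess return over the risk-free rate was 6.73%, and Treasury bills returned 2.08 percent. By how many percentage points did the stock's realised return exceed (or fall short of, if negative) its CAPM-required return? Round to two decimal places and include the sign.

Realised HPR = (P1 + D1 − P0) / P0 = (45.91 + 2.64 − 46.92) / 46.92 = 1.63 / 46.92 = 3.4740%
CAPM required = R_f + β·MRP = 2.08% + 0.45 × 6.73% = 5.1085%
α = realised − required = 3.4740% − 5.1085% = -1.63%

-1.63%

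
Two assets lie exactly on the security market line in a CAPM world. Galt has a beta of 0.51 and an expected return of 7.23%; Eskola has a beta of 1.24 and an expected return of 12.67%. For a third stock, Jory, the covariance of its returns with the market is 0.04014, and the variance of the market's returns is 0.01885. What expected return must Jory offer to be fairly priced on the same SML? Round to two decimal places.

MRP = (12.67% − 7.23%) / (1.24 − 0.51) = 7.4521%
R_f = 7.23% − 0.51 × 7.4521% = 3.4294%
β_Jory = Cov / Var(R_m) = 0.04014 / 0.01885 = 2.1294
E(R_Jory) = R_f + β × MRP = 3.4294% + 2.1294 × 7.4521% = 19.30%

19.30%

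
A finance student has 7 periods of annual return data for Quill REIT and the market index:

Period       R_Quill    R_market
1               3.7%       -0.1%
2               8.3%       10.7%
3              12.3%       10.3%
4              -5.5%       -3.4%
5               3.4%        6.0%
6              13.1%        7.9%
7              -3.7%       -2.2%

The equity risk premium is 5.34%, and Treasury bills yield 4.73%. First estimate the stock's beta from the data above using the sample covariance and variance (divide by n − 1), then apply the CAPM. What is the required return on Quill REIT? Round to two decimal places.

10.58%

Mean R_i = (3.7 + 8.3 + 12.3 − 5.5 + 3.4 + 13.1 − 3.7) / 7 = 4.5143%
Mean R_m = (-0.1 + 10.7 + 10.3 − 3.4 + 6.0 + 7.9 − 2.2) / 7 = 4.1714%
Σ(R_i − R̄_i)(R_m − R̄_m) = 234.0429  ⇒  Cov = 234.0429 / 6 = 39.0072
Σ(R_m − R̄_m)² = 213.5943  ⇒  Var(R_m) = 213.5943 / 6 = 35.5991
β = Cov / Var(R_m) = 39.0072 / 35.5991 = 1.0957
E(R) = R_f + β × MRP = 4.73% + 1.0957 × 5.34% = 10.58%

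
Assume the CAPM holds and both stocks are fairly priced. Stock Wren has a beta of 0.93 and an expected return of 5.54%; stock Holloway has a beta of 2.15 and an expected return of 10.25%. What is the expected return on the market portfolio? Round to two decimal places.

Both satisfy E(R) = R_f + β·MRP, so the slope of the SML is
MRP = (10.25% − 5.54%) / (2.15 − 0.93) = 4.71% / 1.22 = 3.8607%
R_f = E(R_Wren) − β_Wren·MRP = 5.54% − 0.93 × 3.8607% = 1.9495%
E(R_m) = R_f + MRP = 1.9495% + 3.8607% = 5.81%

5.81%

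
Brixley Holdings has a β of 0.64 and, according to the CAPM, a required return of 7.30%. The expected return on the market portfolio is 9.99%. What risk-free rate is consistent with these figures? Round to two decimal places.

E(R) = R_f + β(E(R_m) − R_f) = R_f(1 − β) + β·E(R_m)
7.30% = R_f × (1 − 0.64) + 0.64 × 9.99%
7.30% = R_f × 0.36 + 6.3936%
R_f = (7.30% − 6.3936%) / 0.36 = 2.52%

2.52%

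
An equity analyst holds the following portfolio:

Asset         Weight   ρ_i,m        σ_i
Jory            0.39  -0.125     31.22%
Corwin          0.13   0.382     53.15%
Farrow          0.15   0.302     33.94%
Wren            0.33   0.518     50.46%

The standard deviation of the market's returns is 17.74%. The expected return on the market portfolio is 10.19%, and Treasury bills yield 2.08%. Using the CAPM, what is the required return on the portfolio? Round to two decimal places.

β_Jory = -0.125 × 31.22% / 17.74% = -0.2200
β_Corwin = 0.382 × 53.15% / 17.74% = 1.1445
β_Farrow = 0.302 × 33.94% / 17.74% = 0.5778
β_Wren = 0.518 × 50.46% / 17.74% = 1.4734
β_P = Σ w_i β_i = 0.39×-0.2200 + 0.13×1.1445 + 0.15×0.5778 + 0.33×1.4734 = 0.6359
MRP = 10.19% − 2.08% = 8.11%
E(R_P) = R_f + β_P × MRP = 2.08% + 0.6359 × 8.11% = 7.24%

7.24%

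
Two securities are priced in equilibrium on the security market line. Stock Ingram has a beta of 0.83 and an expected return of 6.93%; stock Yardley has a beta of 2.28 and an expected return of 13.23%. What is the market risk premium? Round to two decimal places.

4.34%

Both satisfy E(R) = R_f + β·MRP, so the slope of the SML is
MRP = (13.23% − 6.93%) / (2.28 − 0.83) = 6.30% / 1.45 = 4.3448%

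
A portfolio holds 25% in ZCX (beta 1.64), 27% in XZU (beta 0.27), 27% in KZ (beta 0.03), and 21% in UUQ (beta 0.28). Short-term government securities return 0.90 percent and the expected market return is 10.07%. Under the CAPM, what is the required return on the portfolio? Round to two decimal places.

5.94%

β_P = Σ w_i β_i = 0.25×1.64 + 0.27×0.27 + 0.27×0.03 + 0.21×0.28 = 0.5498
MRP = 10.07% − 0.90% = 9.17%
E(R_P) = R_f + β_P × MRP = 0.90% + 0.5498 × 9.17% = 5.94%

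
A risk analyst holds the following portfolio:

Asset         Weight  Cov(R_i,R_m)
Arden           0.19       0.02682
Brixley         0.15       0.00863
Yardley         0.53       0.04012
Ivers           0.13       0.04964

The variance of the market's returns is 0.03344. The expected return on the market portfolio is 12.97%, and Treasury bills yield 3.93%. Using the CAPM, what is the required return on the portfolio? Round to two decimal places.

β_Arden = 0.02682 / 0.03344 = 0.8020
β_Brixley = 0.00863 / 0.03344 = 0.2581
β_Yardley = 0.04012 / 0.03344 = 1.1998
β_Ivers = 0.04964 / 0.03344 = 1.4844
β_P = Σ w_i β_i = 0.19×0.8020 + 0.15×0.2581 + 0.53×1.1998 + 0.13×1.4844 = 1.0200
MRP = 12.97% − 3.93% = 9.04%
E(R_P) = R_f + β_P × MRP = 3.93% + 1.0200 × 9.04% = 13.15%

13.15%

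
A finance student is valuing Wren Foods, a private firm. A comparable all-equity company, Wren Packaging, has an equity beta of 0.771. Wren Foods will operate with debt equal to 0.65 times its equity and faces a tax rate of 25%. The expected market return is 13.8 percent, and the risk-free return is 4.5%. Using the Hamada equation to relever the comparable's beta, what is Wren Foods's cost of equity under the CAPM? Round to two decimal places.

β_L = β_U × [1 + (1 − t)(D/E)] = 0.771 × [1 + (1 − 0.25) × 0.65]
    = 0.771 × [1 + 0.75 × 0.65] = 0.771 × 1.4875 = 1.1469
MRP = 13.8% − 4.5% = 9.30%
E(R) = R_f + β_L × MRP = 4.5% + 1.1469 × 9.3% = 15.17%

15.17%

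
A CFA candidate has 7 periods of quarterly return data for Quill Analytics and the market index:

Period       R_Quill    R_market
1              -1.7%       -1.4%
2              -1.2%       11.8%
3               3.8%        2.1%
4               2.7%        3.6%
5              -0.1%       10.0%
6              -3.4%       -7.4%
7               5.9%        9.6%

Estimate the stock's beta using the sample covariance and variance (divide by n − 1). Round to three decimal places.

Mean R_i = (-1.7 − 1.2 + 3.8 + 2.7 − 0.1 − 3.4 + 5.9) / 7 = 0.8571%
Mean R_m = (-1.4 + 11.8 + 2.1 + 3.6 + 10.0 − 7.4 + 9.6) / 7 = 4.0429%
Σ(R_i − R̄_i)(R_m − R̄_m) = 62.4629  ⇒  Cov = 62.4629 / 6 = 10.4105
Σ(R_m − R̄_m)² = 291.0771  ⇒  Var(R_m) = 291.0771 / 6 = 48.5129
β = Cov / Var(R_m) = 10.4105 / 48.5129 = 0.2146

0.215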